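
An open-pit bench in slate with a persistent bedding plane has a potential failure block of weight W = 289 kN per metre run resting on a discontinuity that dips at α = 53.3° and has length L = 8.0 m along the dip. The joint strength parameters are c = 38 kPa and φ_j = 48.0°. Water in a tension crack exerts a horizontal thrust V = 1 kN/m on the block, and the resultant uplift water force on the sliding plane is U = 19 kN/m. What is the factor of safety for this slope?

Resolving the block weight along and normal to the plane and applying the Mohr–Coulomb strength on the joint:
N' = W cosα − U − V sinα = 289·cos53.3° − 19 − 1·sin53.3° = 152.9 kN/m
Driving force T = W sinα + V cosα = 289·sin53.3° + 1·cos53.3° = 232.3 kN/m
Resisting force R = c·L + N'·tanφ_j = 38·8.0 + 152.9·tan48.0° = 304.0 + 169.8 = 473.8 kN/m
FS = R / T = 473.8 / 232.3 = 2.040

FS = 2.04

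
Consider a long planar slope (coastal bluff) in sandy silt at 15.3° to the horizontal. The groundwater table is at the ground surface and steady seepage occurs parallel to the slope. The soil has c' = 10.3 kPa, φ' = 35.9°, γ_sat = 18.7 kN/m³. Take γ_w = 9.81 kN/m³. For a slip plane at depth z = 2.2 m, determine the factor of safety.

FS = 2.24

With seepage parallel to the slope and the water table at the surface, the effective normal stress on the slip plane uses the buoyant unit weight γ' = γ_sat − γ_w while the driving shear stress uses γ_sat:
FS = [c' + γ' z cos²β tanφ'] / [γ_sat z sinβ cosβ]
γ' = 18.7 − 9.81 = 8.89 kN/m³
Numerator = 10.3 + 8.89·2.2·cos²15.3°·tan35.9° = 10.3 + 8.89·2.2·0.9304·0.7239 = 23.472 kPa
Denominator = 18.7·2.2·sin15.3°·cos15.3° = 18.7·2.2·0.2639·0.9646 = 10.471 kPa
FS = 23.472 / 10.471 = 2.242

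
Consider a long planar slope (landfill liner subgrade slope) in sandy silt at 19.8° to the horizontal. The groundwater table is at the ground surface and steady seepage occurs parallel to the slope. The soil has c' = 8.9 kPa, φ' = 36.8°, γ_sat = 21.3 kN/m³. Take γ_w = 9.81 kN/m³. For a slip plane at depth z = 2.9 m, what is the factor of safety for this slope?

FS = 1.57

With seepage parallel to the slope and the water table at the surface, the effective normal stress on the slip plane uses the buoyant unit weight γ' = γ_sat − γ_w while the driving shear stress uses γ_sat:
FS = [c' + γ' z cos²β tanφ'] / [γ_sat z sinβ cosβ]
γ' = 21.3 − 9.81 = 11.49 kN/m³
Numerator = 8.9 + 11.49·2.9·cos²19.8°·tan36.8° = 8.9 + 11.49·2.9·0.8853·0.7481 = 30.967 kPa
Denominator = 21.3·2.9·sin19.8°·cos19.8° = 21.3·2.9·0.3387·0.9409 = 19.687 kPa
FS = 30.967 / 19.687 = 1.573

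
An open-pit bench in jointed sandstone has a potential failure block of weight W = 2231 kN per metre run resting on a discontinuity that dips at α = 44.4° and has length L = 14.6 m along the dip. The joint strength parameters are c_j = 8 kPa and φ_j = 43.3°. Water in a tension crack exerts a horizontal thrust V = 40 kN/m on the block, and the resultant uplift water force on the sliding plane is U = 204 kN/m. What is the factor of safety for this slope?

FS = 0.88

Resolving the block weight along and normal to the plane and applying the Mohr–Coulomb strength on the joint:
N' = W cosα − U − V sinα = 2231·cos44.4° − 204 − 40·sin44.4° = 1362.0 kN/m
Driving force T = W sinα + V cosα = 2231·sin44.4° + 40·cos44.4° = 1589.5 kN/m
Resisting force R = c_j·L + N'·tanφ_j = 8·14.6 + 1362.0·tan43.3° = 116.8 + 1283.5 = 1400.3 kN/m
FS = R / T = 1400.3 / 1589.5 = 0.881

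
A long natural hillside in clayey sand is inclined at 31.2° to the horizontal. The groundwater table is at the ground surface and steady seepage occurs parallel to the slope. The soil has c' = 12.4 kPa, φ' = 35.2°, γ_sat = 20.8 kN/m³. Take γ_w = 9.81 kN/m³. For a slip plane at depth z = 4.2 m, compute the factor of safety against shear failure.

With seepage parallel to the slope and the water table at the surface, the effective normal stress on the slip plane uses the buoyant unit weight γ' = γ_sat − γ_w while the driving shear stress uses γ_sat:
FS = [c' + γ' z cos²β tanφ'] / [γ_sat z sinβ cosβ]
γ' = 20.8 − 9.81 = 10.99 kN/m³
Numerator = 12.4 + 10.99·4.2·cos²31.2°·tan35.2° = 12.4 + 10.99·4.2·0.7316·0.7054 = 36.223 kPa
Denominator = 20.8·4.2·sin31.2°·cos31.2° = 20.8·4.2·0.5180·0.8554 = 38.709 kPa
FS = 36.223 / 38.709 = 0.936

FS = 0.94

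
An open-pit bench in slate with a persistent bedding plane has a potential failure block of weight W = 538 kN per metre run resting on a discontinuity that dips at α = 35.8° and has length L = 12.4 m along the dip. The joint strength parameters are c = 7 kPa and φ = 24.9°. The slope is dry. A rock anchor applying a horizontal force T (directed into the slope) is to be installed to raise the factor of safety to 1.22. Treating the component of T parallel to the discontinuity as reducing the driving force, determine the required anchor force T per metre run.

T = 75 kN/m

Resolving forces along and normal to the sliding plane, with the horizontal anchor force T adding T·sinα to the effective normal force and T·cosα acting up the plane against the driving force:
FS = [cL + (W cosα + T sinα) tanφ] / [W sinα − T cosα]
Without the anchor: N' = 436.4 kN/m, driving T_d = 314.7 kN/m, resisting R = 7·12.4 + 436.4·tan24.9° = 289.3 kN/m, FS = 0.92.
Setting FS = 1.22 and solving for T:
1.22·(314.7 − T cos35.8°) = 289.3 + T sin35.8°·tan24.9°
T·(sin35.8°·tan24.9° + 1.22·cos35.8°) = 1.22·314.7 − 289.3
T·(0.5850·0.4642 + 1.22·0.8111) = 383.9 − 289.3 = 94.6
T·1.2610 = 94.6
T = 75.0 kN/m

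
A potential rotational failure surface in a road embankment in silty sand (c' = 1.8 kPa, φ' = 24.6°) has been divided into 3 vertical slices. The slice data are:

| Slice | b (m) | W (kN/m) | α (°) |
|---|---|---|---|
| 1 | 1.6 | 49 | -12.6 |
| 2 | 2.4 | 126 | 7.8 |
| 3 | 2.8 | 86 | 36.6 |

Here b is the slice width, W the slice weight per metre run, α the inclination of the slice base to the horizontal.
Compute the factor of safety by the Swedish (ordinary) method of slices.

Ordinary method of slices: FS = Σ[c'·Δl_i + (W_i cosα_i)·tanφ'] / Σ W_i sinα_i, with Δl_i = b_i / cosα_i.
Slice 1: Δl = 1.6/cos(-12.6°) = 1.639 m; N'_1 = 49·cos(-12.6°) = 47.8; c'Δl = 2.95; W sinα = -10.7
Slice 2: Δl = 2.4/cos7.8° = 2.422 m; N'_2 = 126·cos7.8° = 124.8; c'Δl = 4.36; W sinα = 17.1
Slice 3: Δl = 2.8/cos36.6° = 3.488 m; N'_3 = 86·cos36.6° = 69.0; c'Δl = 6.28; W sinα = 51.3
Σc'Δl = 13.6 kN/m; ΣN' = 241.7 kN/m; ΣW sinα = 57.7 kN/m
Resisting = 13.6 + 241.7·tan24.6° = 13.6 + 110.7 = 124.2 kN/m
FS = 124.2 / 57.7 = 2.154

FS = 2.15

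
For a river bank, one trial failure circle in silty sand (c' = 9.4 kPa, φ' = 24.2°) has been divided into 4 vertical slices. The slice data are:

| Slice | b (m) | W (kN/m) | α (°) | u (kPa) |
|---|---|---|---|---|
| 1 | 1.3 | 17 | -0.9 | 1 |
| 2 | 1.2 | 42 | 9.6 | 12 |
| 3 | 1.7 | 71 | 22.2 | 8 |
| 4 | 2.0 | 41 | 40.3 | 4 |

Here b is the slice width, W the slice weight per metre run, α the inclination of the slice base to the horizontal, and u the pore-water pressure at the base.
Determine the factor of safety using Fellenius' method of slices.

FS = 1.95

Ordinary method of slices: FS = Σ[c'·Δl_i + (W_i cosα_i − u_i·Δl_i)·tanφ'] / Σ W_i sinα_i, with Δl_i = b_i / cosα_i.
Slice 1: Δl = 1.3/cos(-0.9°) = 1.300 m; N'_1 = 17·cos(-0.9°) − 1·1.300 = 15.7; c'Δl = 12.22; W sinα = -0.3
Slice 2: Δl = 1.2/cos9.6° = 1.217 m; N'_2 = 42·cos9.6° − 12·1.217 = 26.8; c'Δl = 11.44; W sinα = 7.0
Slice 3: Δl = 1.7/cos22.2° = 1.836 m; N'_3 = 71·cos22.2° − 8·1.836 = 51.0; c'Δl = 17.26; W sinα = 26.8
Slice 4: Δl = 2.0/cos40.3° = 2.622 m; N'_4 = 41·cos40.3° − 4·2.622 = 20.8; c'Δl = 24.65; W sinα = 26.5
Σc'Δl = 65.6 kN/m; ΣN' = 114.3 kN/m; ΣW sinα = 60.1 kN/m
Resisting = 65.6 + 114.3·tan24.2° = 65.6 + 51.4 = 117.0 kN/m
FS = 117.0 / 60.1 = 1.947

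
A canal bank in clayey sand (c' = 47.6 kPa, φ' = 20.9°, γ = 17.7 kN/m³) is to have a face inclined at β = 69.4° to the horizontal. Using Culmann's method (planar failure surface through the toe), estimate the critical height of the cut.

H_c = 27.88 m

Culmann's analysis gives the critical failure plane at α_cr = (β + φ')/2 = (69.4 + 20.9)/2 = 45.2°, and the critical height
H_c = (4c'/γ) · sinβ cosφ' / [1 − cos(β − φ')]
    = (4·47.6/17.7) · sin69.4°·cos20.9° / [1 − cos(48.5°)]
    = 10.757 · 0.9361·0.9342 / [1 − 0.6626]
    = 10.757 · 0.8745 / 0.3374
    = 27.88 m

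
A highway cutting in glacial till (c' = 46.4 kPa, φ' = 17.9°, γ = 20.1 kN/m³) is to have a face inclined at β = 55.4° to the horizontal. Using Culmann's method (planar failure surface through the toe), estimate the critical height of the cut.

H_c = 35.00 m

Culmann's analysis gives the critical failure plane at α_cr = (β + φ')/2 = (55.4 + 17.9)/2 = 36.6°, and the critical height
H_c = (4c'/γ) · sinβ cosφ' / [1 − cos(β − φ')]
    = (4·46.4/20.1) · sin55.4°·cos17.9° / [1 − cos(37.5°)]
    = 9.234 · 0.8231·0.9516 / [1 − 0.7934]
    = 9.234 · 0.7833 / 0.2066
    = 35.00 m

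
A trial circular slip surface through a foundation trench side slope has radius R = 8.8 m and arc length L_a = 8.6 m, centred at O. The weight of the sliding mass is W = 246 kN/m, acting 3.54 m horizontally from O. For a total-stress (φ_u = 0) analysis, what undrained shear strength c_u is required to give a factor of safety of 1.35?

c_u = 15.5 kPa

FS = c_u·L_a·R / (W·d), so c_u = FS·W·d / (L_a·R).
c_u = 1.35·246·3.54 / (8.60·8.8) = 1175.6 / 75.68 = 15.53 kPa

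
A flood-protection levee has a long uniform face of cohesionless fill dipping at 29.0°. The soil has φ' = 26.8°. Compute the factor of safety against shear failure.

FS = 0.91

For a dry cohesionless infinite slope the factor of safety is FS = tanφ' / tanβ.
FS = tan26.8° / tan29.0° = 0.5051 / 0.5543 = 0.911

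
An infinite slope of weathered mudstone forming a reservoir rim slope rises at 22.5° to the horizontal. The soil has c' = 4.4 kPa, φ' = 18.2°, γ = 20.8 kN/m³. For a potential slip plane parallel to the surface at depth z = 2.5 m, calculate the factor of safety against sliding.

FS = 1.03

For an infinite slope with a slip plane parallel to the surface (no pore pressure): FS = [c' + γz cos²β tanφ'] / [γz sinβ cosβ].
γz = 20.8·2.5 = 52.00 kN/m²
Numerator = 4.4 + 52.00·cos²22.5°·tan18.2° = 4.4 + 52.00·0.8536·0.3288 = 18.993 kPa
Denominator = 52.00·sin22.5°·cos22.5° = 52.00·0.3827·0.9239 = 18.385 kPa
FS = 18.993 / 18.385 = 1.033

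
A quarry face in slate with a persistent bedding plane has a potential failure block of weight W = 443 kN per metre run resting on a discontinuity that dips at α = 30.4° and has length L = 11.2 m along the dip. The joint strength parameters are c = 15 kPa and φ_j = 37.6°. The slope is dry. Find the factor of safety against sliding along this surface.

Resolving the block weight along and normal to the plane and applying the Mohr–Coulomb strength on the joint:
N' = W cosα = 443·cos30.4° = 382.1 kN/m
Driving force T = W sinα = 443·sin30.4° = 224.2 kN/m
Resisting force R = c·L + N'·tanφ_j = 15·11.2 + 382.1·tan37.6° = 168.0 + 294.3 = 462.3 kN/m
FS = R / T = 462.3 / 224.2 = 2.062

FS = 2.06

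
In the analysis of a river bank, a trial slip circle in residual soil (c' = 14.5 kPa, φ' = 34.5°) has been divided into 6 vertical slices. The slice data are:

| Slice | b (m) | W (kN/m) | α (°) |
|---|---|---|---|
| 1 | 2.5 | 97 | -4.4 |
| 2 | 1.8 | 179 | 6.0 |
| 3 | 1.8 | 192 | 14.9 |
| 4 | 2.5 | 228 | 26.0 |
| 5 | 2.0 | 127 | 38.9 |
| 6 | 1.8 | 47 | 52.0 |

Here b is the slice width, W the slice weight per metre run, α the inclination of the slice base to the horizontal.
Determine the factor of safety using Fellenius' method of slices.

Ordinary method of slices: FS = Σ[c'·Δl_i + (W_i cosα_i)·tanφ'] / Σ W_i sinα_i, with Δl_i = b_i / cosα_i.
Slice 1: Δl = 2.5/cos(-4.4°) = 2.507 m; N'_1 = 97·cos(-4.4°) = 96.7; c'Δl = 36.36; W sinα = -7.4
Slice 2: Δl = 1.8/cos6.0° = 1.810 m; N'_2 = 179·cos6.0° = 178.0; c'Δl = 26.24; W sinα = 18.7
Slice 3: Δl = 1.8/cos14.9° = 1.863 m; N'_3 = 192·cos14.9° = 185.5; c'Δl = 27.01; W sinα = 49.4
Slice 4: Δl = 2.5/cos26.0° = 2.782 m; N'_4 = 228·cos26.0° = 204.9; c'Δl = 40.33; W sinα = 99.9
Slice 5: Δl = 2.0/cos38.9° = 2.570 m; N'_5 = 127·cos38.9° = 98.8; c'Δl = 37.26; W sinα = 79.8
Slice 6: Δl = 1.8/cos52.0° = 2.924 m; N'_6 = 47·cos52.0° = 28.9; c'Δl = 42.39; W sinα = 37.0
Σc'Δl = 209.6 kN/m; ΣN' = 793.0 kN/m; ΣW sinα = 277.4 kN/m
Resisting = 209.6 + 793.0·tan34.5° = 209.6 + 545.0 = 754.6 kN/m
FS = 754.6 / 277.4 = 2.720

FS = 2.72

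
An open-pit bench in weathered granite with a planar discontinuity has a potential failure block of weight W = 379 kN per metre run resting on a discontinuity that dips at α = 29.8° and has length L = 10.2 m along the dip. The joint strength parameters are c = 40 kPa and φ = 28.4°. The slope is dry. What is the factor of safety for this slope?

FS = 3.11

Resolving the block weight along and normal to the plane and applying the Mohr–Coulomb strength on the joint:
N' = W cosα = 379·cos29.8° = 328.9 kN/m
Driving force T = W sinα = 379·sin29.8° = 188.4 kN/m
Resisting force R = c·L + N'·tanφ = 40·10.2 + 328.9·tan28.4° = 408.0 + 177.8 = 585.8 kN/m
FS = R / T = 585.8 / 188.4 = 3.110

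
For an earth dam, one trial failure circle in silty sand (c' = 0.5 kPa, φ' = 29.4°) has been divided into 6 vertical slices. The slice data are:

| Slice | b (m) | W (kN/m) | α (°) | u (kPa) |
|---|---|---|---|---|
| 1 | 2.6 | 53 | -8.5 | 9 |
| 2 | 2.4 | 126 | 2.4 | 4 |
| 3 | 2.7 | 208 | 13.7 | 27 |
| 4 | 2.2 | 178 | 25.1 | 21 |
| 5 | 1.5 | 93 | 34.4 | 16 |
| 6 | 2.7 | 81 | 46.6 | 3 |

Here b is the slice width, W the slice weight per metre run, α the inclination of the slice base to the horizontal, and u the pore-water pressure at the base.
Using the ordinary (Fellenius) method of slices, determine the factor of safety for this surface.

FS = 1.18

Ordinary method of slices: FS = Σ[c'·Δl_i + (W_i cosα_i − u_i·Δl_i)·tanφ'] / Σ W_i sinα_i, with Δl_i = b_i / cosα_i.
Slice 1: Δl = 2.6/cos(-8.5°) = 2.629 m; N'_1 = 53·cos(-8.5°) − 9·2.629 = 28.8; c'Δl = 1.31; W sinα = -7.8
Slice 2: Δl = 2.4/cos2.4° = 2.402 m; N'_2 = 126·cos2.4° − 4·2.402 = 116.3; c'Δl = 1.20; W sinα = 5.3
Slice 3: Δl = 2.7/cos13.7° = 2.779 m; N'_3 = 208·cos13.7° − 27·2.779 = 127.0; c'Δl = 1.39; W sinα = 49.3
Slice 4: Δl = 2.2/cos25.1° = 2.429 m; N'_4 = 178·cos25.1° − 21·2.429 = 110.2; c'Δl = 1.21; W sinα = 75.5
Slice 5: Δl = 1.5/cos34.4° = 1.818 m; N'_5 = 93·cos34.4° − 16·1.818 = 47.6; c'Δl = 0.91; W sinα = 52.5
Slice 6: Δl = 2.7/cos46.6° = 3.930 m; N'_6 = 81·cos46.6° − 3·3.930 = 43.9; c'Δl = 1.96; W sinα = 58.9
Σc'Δl = 8.0 kN/m; ΣN' = 473.8 kN/m; ΣW sinα = 233.6 kN/m
Resisting = 8.0 + 473.8·tan29.4° = 8.0 + 267.0 = 275.0 kN/m
FS = 275.0 / 233.6 = 1.177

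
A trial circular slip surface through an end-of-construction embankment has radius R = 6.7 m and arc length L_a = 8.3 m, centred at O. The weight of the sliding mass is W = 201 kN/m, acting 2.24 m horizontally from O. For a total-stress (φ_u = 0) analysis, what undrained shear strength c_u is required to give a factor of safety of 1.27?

FS = c_u·L_a·R / (W·d), so c_u = FS·W·d / (L_a·R).
c_u = 1.27·201·2.24 / (8.30·6.7) = 571.8 / 55.61 = 10.28 kPa

c_u = 10.3 kPa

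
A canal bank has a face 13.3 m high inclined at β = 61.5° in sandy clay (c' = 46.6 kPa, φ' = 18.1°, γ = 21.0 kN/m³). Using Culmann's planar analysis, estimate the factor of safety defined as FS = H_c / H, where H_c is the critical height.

H_c = (4c'/γ) · sinβ cosφ' / [1 − cos(β − φ')]
    = (4·46.6/21.0) · sin61.5°·cos18.1° / [1 − cos43.4°]
    = 8.876 · 0.8353 / 0.2734 = 27.12 m
FS = H_c / H = 27.12 / 13.3 = 2.039

FS = 2.04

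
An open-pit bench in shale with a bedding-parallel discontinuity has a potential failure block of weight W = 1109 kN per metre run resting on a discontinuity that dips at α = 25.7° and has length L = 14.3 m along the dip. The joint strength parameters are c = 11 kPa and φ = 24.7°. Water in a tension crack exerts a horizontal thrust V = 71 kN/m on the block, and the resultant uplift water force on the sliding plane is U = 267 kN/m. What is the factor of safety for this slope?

FS = 0.88

Resolving the block weight along and normal to the plane and applying the Mohr–Coulomb strength on the joint:
N' = W cosα − U − V sinα = 1109·cos25.7° − 267 − 71·sin25.7° = 701.5 kN/m
Driving force T = W sinα + V cosα = 1109·sin25.7° + 71·cos25.7° = 544.9 kN/m
Resisting force R = c·L + N'·tanφ = 11·14.3 + 701.5·tan24.7° = 157.3 + 322.7 = 480.0 kN/m
FS = R / T = 480.0 / 544.9 = 0.881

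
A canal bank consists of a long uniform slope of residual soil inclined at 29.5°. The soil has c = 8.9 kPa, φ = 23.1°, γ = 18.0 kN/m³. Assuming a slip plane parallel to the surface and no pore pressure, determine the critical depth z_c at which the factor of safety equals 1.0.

z_c = 4.69 m

Setting FS = 1.00 in FS = [c + γz cos²β tanφ] / [γz sinβ cosβ] and solving for z:
z = c / [γ cosβ (FS·sinβ − cosβ·tanφ)]
  = 8.9 / [18.0·cos29.5°·(1.00·sin29.5° − cos29.5°·tan23.1°)]
  = 8.9 / [18.0·0.8704·(1.00·0.4924 − 0.8704·0.4265)]
  = 8.9 / 1.8985 = 4.688 m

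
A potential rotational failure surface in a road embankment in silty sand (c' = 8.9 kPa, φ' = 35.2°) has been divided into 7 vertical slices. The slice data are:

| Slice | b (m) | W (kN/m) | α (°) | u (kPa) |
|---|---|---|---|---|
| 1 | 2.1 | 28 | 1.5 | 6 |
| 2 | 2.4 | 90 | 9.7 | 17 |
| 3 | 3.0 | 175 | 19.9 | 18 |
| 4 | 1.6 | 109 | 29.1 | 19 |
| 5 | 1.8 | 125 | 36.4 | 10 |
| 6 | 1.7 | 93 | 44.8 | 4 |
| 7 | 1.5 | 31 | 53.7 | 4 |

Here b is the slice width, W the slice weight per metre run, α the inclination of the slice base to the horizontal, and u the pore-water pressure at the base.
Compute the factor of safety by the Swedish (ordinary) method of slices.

FS = 1.41

Ordinary method of slices: FS = Σ[c'·Δl_i + (W_i cosα_i − u_i·Δl_i)·tanφ'] / Σ W_i sinα_i, with Δl_i = b_i / cosα_i.
Slice 1: Δl = 2.1/cos1.5° = 2.101 m; N'_1 = 28·cos1.5° − 6·2.101 = 15.4; c'Δl = 18.70; W sinα = 0.7
Slice 2: Δl = 2.4/cos9.7° = 2.435 m; N'_2 = 90·cos9.7° − 17·2.435 = 47.3; c'Δl = 21.67; W sinα = 15.2
Slice 3: Δl = 3.0/cos19.9° = 3.191 m; N'_3 = 175·cos19.9° − 18·3.191 = 107.1; c'Δl = 28.40; W sinα = 59.6
Slice 4: Δl = 1.6/cos29.1° = 1.831 m; N'_4 = 109·cos29.1° − 19·1.831 = 60.4; c'Δl = 16.30; W sinα = 53.0
Slice 5: Δl = 1.8/cos36.4° = 2.236 m; N'_5 = 125·cos36.4° − 10·2.236 = 78.2; c'Δl = 19.90; W sinα = 74.2
Slice 6: Δl = 1.7/cos44.8° = 2.396 m; N'_6 = 93·cos44.8° − 4·2.396 = 56.4; c'Δl = 21.32; W sinα = 65.5
Slice 7: Δl = 1.5/cos53.7° = 2.534 m; N'_7 = 31·cos53.7° − 4·2.534 = 8.2; c'Δl = 22.55; W sinα = 25.0
Σc'Δl = 148.8 kN/m; ΣN' = 373.2 kN/m; ΣW sinα = 293.2 kN/m
Resisting = 148.8 + 373.2·tan35.2° = 148.8 + 263.2 = 412.1 kN/m
FS = 412.1 / 293.2 = 1.406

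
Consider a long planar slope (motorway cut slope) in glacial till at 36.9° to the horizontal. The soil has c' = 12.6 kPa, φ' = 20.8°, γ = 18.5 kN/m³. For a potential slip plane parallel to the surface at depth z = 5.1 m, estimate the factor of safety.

For an infinite slope with a slip plane parallel to the surface (no pore pressure): FS = [c' + γz cos²β tanφ'] / [γz sinβ cosβ].
γz = 18.5·5.1 = 94.35 kN/m²
Numerator = 12.6 + 94.35·cos²36.9°·tan20.8° = 12.6 + 94.35·0.6395·0.3799 = 35.520 kPa
Denominator = 94.35·sin36.9°·cos36.9° = 94.35·0.6004·0.7997 = 45.302 kPa
FS = 35.520 / 45.302 = 0.784

FS = 0.78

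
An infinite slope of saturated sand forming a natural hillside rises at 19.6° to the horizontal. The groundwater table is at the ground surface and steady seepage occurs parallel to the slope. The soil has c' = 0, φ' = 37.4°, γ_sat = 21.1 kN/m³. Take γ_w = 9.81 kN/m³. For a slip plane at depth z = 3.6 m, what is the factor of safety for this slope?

With seepage parallel to the slope and the water table at the surface, the effective normal stress on the slip plane uses the buoyant unit weight γ' = γ_sat − γ_w while the driving shear stress uses γ_sat:
FS = [c' + γ' z cos²β tanφ'] / [γ_sat z sinβ cosβ]
(For c' = 0 this reduces to FS = (γ'/γ_sat)·tanφ'/tanβ.)
γ' = 21.1 − 9.81 = 11.29 kN/m³
Numerator = 0.0 + 11.29·3.6·cos²19.6°·tan37.4° = 0.0 + 11.29·3.6·0.8875·0.7646 = 27.578 kPa
Denominator = 21.1·3.6·sin19.6°·cos19.6° = 21.1·3.6·0.3355·0.9421 = 24.004 kPa
FS = 27.578 / 24.004 = 1.149

FS = 1.15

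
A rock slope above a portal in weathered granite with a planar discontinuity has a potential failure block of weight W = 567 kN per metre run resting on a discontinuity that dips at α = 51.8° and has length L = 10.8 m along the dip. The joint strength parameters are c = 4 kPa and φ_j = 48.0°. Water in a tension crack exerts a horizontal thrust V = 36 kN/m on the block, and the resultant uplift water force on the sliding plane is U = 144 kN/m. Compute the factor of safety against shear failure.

Resolving the block weight along and normal to the plane and applying the Mohr–Coulomb strength on the joint:
N' = W cosα − U − V sinα = 567·cos51.8° − 144 − 36·sin51.8° = 178.3 kN/m
Driving force T = W sinα + V cosα = 567·sin51.8° + 36·cos51.8° = 467.8 kN/m
Resisting force R = c·L + N'·tanφ_j = 4·10.8 + 178.3·tan48.0° = 43.2 + 198.1 = 241.3 kN/m
FS = R / T = 241.3 / 467.8 = 0.516

FS = 0.52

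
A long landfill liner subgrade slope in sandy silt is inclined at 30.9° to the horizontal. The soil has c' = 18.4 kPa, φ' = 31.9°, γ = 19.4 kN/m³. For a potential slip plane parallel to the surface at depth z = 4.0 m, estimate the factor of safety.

FS = 1.58

For an infinite slope with a slip plane parallel to the surface (no pore pressure): FS = [c' + γz cos²β tanφ'] / [γz sinβ cosβ].
γz = 19.4·4.0 = 77.60 kN/m²
Numerator = 18.4 + 77.60·cos²30.9°·tan31.9° = 18.4 + 77.60·0.7363·0.6224 = 53.963 kPa
Denominator = 77.60·sin30.9°·cos30.9° = 77.60·0.5135·0.8581 = 34.195 kPa
FS = 53.963 / 34.195 = 1.578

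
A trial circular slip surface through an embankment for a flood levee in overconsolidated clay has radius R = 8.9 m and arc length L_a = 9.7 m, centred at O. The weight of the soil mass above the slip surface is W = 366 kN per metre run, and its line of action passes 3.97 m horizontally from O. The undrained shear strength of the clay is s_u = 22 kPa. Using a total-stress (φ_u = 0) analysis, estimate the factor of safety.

Taking moments about the centre O, the resisting moment is provided by the undrained shear strength acting along the arc:
M_R = s_u·L_a·R = 22·9.70·8.9 = 1899.3 kN·m/m
M_D = W·d = 366·3.97 = 1453.0 kN·m/m
FS = M_R / M_D = 1899.3 / 1453.0 = 1.307

FS = 1.31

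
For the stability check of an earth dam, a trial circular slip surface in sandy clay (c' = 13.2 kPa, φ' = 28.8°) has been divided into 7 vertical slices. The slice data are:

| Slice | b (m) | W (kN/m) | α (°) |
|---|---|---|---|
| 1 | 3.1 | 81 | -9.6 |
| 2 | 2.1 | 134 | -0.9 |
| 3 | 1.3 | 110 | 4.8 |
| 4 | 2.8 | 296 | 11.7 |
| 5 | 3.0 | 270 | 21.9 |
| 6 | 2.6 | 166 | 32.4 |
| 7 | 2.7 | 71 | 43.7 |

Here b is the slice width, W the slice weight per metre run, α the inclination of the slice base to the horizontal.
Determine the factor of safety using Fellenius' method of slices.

FS = 2.86

Ordinary method of slices: FS = Σ[c'·Δl_i + (W_i cosα_i)·tanφ'] / Σ W_i sinα_i, with Δl_i = b_i / cosα_i.
Slice 1: Δl = 3.1/cos(-9.6°) = 3.144 m; N'_1 = 81·cos(-9.6°) = 79.9; c'Δl = 41.50; W sinα = -13.5
Slice 2: Δl = 2.1/cos(-0.9°) = 2.100 m; N'_2 = 134·cos(-0.9°) = 134.0; c'Δl = 27.72; W sinα = -2.1
Slice 3: Δl = 1.3/cos4.8° = 1.305 m; N'_3 = 110·cos4.8° = 109.6; c'Δl = 17.22; W sinα = 9.2
Slice 4: Δl = 2.8/cos11.7° = 2.859 m; N'_4 = 296·cos11.7° = 289.8; c'Δl = 37.74; W sinα = 60.0
Slice 5: Δl = 3.0/cos21.9° = 3.233 m; N'_5 = 270·cos21.9° = 250.5; c'Δl = 42.68; W sinα = 100.7
Slice 6: Δl = 2.6/cos32.4° = 3.079 m; N'_6 = 166·cos32.4° = 140.2; c'Δl = 40.65; W sinα = 88.9
Slice 7: Δl = 2.7/cos43.7° = 3.735 m; N'_7 = 71·cos43.7° = 51.3; c'Δl = 49.30; W sinα = 49.1
Σc'Δl = 256.8 kN/m; ΣN' = 1055.3 kN/m; ΣW sinα = 292.3 kN/m
Resisting = 256.8 + 1055.3·tan28.8° = 256.8 + 580.2 = 837.0 kN/m
FS = 837.0 / 292.3 = 2.863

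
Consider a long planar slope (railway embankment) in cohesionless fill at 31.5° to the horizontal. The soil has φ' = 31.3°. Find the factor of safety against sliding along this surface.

FS = 0.99

For a dry cohesionless infinite slope the factor of safety is FS = tanφ' / tanβ.
FS = tan31.3° / tan31.5° = 0.6080 / 0.6128 = 0.992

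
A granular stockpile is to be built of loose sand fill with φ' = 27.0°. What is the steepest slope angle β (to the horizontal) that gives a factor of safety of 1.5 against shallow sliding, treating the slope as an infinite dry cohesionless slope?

β = 18.8°

For an infinite dry cohesionless slope FS = tanφ'/tanβ, so tanβ = tanφ' / FS.
tanβ = tan27.0° / 1.5 = 0.5095 / 1.5 = 0.3397
β = arctan(0.3397) = 18.76°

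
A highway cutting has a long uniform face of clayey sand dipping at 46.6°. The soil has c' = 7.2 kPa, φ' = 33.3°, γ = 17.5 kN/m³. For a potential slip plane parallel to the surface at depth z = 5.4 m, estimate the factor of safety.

For an infinite slope with a slip plane parallel to the surface (no pore pressure): FS = [c' + γz cos²β tanφ'] / [γz sinβ cosβ].
γz = 17.5·5.4 = 94.50 kN/m²
Numerator = 7.2 + 94.50·cos²46.6°·tan33.3° = 7.2 + 94.50·0.4721·0.6569 = 36.505 kPa
Denominator = 94.50·sin46.6°·cos46.6° = 94.50·0.7266·0.6871 = 47.176 kPa
FS = 36.505 / 47.176 = 0.774

FS = 0.77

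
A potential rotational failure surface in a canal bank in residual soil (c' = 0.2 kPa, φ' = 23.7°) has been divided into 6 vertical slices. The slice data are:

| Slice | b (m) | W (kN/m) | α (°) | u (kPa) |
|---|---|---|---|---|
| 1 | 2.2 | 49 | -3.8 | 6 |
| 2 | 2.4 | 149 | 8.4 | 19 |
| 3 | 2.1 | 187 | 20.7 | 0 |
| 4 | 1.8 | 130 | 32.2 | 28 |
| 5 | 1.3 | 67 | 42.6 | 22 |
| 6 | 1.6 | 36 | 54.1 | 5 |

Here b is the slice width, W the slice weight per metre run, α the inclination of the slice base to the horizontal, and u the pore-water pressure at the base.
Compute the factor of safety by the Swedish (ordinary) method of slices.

Ordinary method of slices: FS = Σ[c'·Δl_i + (W_i cosα_i − u_i·Δl_i)·tanφ'] / Σ W_i sinα_i, with Δl_i = b_i / cosα_i.
Slice 1: Δl = 2.2/cos(-3.8°) = 2.205 m; N'_1 = 49·cos(-3.8°) − 6·2.205 = 35.7; c'Δl = 0.44; W sinα = -3.2
Slice 2: Δl = 2.4/cos8.4° = 2.426 m; N'_2 = 149·cos8.4° − 19·2.426 = 101.3; c'Δl = 0.49; W sinα = 21.8
Slice 3: Δl = 2.1/cos20.7° = 2.245 m; N'_3 = 187·cos20.7° − 0·2.245 = 174.9; c'Δl = 0.45; W sinα = 66.1
Slice 4: Δl = 1.8/cos32.2° = 2.127 m; N'_4 = 130·cos32.2° − 28·2.127 = 50.4; c'Δl = 0.43; W sinα = 69.3
Slice 5: Δl = 1.3/cos42.6° = 1.766 m; N'_5 = 67·cos42.6° − 22·1.766 = 10.5; c'Δl = 0.35; W sinα = 45.4
Slice 6: Δl = 1.6/cos54.1° = 2.729 m; N'_6 = 36·cos54.1° − 5·2.729 = 7.5; c'Δl = 0.55; W sinα = 29.2
Σc'Δl = 2.7 kN/m; ΣN' = 380.3 kN/m; ΣW sinα = 228.4 kN/m
Resisting = 2.7 + 380.3·tan23.7° = 2.7 + 166.9 = 169.6 kN/m
FS = 169.6 / 228.4 = 0.743

FS = 0.74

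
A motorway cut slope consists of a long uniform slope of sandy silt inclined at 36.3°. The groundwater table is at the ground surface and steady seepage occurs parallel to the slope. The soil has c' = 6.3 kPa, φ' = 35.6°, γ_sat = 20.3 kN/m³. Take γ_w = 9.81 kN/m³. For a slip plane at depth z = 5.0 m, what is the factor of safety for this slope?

FS = 0.63

With seepage parallel to the slope and the water table at the surface, the effective normal stress on the slip plane uses the buoyant unit weight γ' = γ_sat − γ_w while the driving shear stress uses γ_sat:
FS = [c' + γ' z cos²β tanφ'] / [γ_sat z sinβ cosβ]
γ' = 20.3 − 9.81 = 10.49 kN/m³
Numerator = 6.3 + 10.49·5.0·cos²36.3°·tan35.6° = 6.3 + 10.49·5.0·0.6495·0.7159 = 30.690 kPa
Denominator = 20.3·5.0·sin36.3°·cos36.3° = 20.3·5.0·0.5920·0.8059 = 48.428 kPa
FS = 30.690 / 48.428 = 0.634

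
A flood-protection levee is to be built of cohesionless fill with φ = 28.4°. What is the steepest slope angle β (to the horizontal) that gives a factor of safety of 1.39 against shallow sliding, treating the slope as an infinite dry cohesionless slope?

β = 21.3°

For an infinite dry cohesionless slope FS = tanφ/tanβ, so tanβ = tanφ / FS.
tanβ = tan28.4° / 1.39 = 0.5407 / 1.39 = 0.3890
β = arctan(0.3890) = 21.26°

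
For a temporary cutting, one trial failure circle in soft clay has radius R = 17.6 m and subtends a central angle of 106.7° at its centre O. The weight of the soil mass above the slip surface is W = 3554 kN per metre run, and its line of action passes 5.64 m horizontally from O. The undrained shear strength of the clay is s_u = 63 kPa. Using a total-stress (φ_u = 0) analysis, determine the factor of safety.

FS = 1.81

Taking moments about the centre O, the resisting moment is provided by the undrained shear strength acting along the arc:
Arc length L_a = R·θ = 17.6·(106.7°·π/180) = 17.6·1.8623 = 32.78 m
M_R = s_u·L_a·R = 63·32.78·17.6 = 36341.9 kN·m/m
M_D = W·d = 3554·5.64 = 20044.6 kN·m/m
FS = M_R / M_D = 36341.9 / 20044.6 = 1.813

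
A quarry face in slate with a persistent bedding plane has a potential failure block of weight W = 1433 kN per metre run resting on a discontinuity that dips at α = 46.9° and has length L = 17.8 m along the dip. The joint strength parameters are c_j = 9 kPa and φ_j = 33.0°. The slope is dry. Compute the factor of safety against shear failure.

FS = 0.76

Resolving the block weight along and normal to the plane and applying the Mohr–Coulomb strength on the joint:
N' = W cosα = 1433·cos46.9° = 979.1 kN/m
Driving force T = W sinα = 1433·sin46.9° = 1046.3 kN/m
Resisting force R = c_j·L + N'·tanφ_j = 9·17.8 + 979.1·tan33.0° = 160.2 + 635.9 = 796.1 kN/m
FS = R / T = 796.1 / 1046.3 = 0.761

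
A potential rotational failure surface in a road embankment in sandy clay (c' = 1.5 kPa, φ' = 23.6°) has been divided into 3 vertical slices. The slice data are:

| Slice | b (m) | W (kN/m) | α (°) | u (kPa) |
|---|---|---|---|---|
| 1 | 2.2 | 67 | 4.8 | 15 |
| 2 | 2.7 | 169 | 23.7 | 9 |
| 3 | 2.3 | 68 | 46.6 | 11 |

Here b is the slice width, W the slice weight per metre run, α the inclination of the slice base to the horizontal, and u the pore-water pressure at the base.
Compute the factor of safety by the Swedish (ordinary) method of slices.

Ordinary method of slices: FS = Σ[c'·Δl_i + (W_i cosα_i − u_i·Δl_i)·tanφ'] / Σ W_i sinα_i, with Δl_i = b_i / cosα_i.
Slice 1: Δl = 2.2/cos4.8° = 2.208 m; N'_1 = 67·cos4.8° − 15·2.208 = 33.6; c'Δl = 3.31; W sinα = 5.6
Slice 2: Δl = 2.7/cos23.7° = 2.949 m; N'_2 = 169·cos23.7° − 9·2.949 = 128.2; c'Δl = 4.42; W sinα = 67.9
Slice 3: Δl = 2.3/cos46.6° = 3.347 m; N'_3 = 68·cos46.6° − 11·3.347 = 9.9; c'Δl = 5.02; W sinα = 49.4
Σc'Δl = 12.8 kN/m; ΣN' = 171.8 kN/m; ΣW sinα = 122.9 kN/m
Resisting = 12.8 + 171.8·tan23.6° = 12.8 + 75.0 = 87.8 kN/m
FS = 87.8 / 122.9 = 0.714

FS = 0.71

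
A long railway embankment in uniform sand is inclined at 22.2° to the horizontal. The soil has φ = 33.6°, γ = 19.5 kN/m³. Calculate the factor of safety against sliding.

FS = 1.63

For a dry cohesionless infinite slope the factor of safety is FS = tanφ / tanβ.
FS = tan33.6° / tan22.2° = 0.6644 / 0.4081 = 1.628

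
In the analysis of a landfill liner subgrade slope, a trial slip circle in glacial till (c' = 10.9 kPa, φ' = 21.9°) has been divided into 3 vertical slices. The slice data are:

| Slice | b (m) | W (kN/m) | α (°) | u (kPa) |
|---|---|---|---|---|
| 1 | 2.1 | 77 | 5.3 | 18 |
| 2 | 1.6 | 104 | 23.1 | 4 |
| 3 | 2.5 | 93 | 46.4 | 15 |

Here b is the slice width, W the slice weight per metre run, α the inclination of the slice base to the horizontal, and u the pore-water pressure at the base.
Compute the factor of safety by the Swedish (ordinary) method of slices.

FS = 1.19

Ordinary method of slices: FS = Σ[c'·Δl_i + (W_i cosα_i − u_i·Δl_i)·tanφ'] / Σ W_i sinα_i, with Δl_i = b_i / cosα_i.
Slice 1: Δl = 2.1/cos5.3° = 2.109 m; N'_1 = 77·cos5.3° − 18·2.109 = 38.7; c'Δl = 22.99; W sinα = 7.1
Slice 2: Δl = 1.6/cos23.1° = 1.739 m; N'_2 = 104·cos23.1° − 4·1.739 = 88.7; c'Δl = 18.96; W sinα = 40.8
Slice 3: Δl = 2.5/cos46.4° = 3.625 m; N'_3 = 93·cos46.4° − 15·3.625 = 9.8; c'Δl = 39.51; W sinα = 67.3
Σc'Δl = 81.5 kN/m; ΣN' = 137.2 kN/m; ΣW sinα = 115.3 kN/m
Resisting = 81.5 + 137.2·tan21.9° = 81.5 + 55.1 = 136.6 kN/m
FS = 136.6 / 115.3 = 1.185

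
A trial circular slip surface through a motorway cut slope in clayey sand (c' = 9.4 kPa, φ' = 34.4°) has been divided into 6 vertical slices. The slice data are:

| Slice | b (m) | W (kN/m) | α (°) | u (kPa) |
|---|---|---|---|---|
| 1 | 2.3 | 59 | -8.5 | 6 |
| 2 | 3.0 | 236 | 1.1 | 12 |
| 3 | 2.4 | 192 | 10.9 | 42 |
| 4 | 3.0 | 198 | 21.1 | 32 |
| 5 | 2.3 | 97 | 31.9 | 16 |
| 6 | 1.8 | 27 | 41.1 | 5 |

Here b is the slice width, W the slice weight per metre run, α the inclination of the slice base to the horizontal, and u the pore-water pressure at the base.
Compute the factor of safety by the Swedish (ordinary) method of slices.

FS = 2.70

Ordinary method of slices: FS = Σ[c'·Δl_i + (W_i cosα_i − u_i·Δl_i)·tanφ'] / Σ W_i sinα_i, with Δl_i = b_i / cosα_i.
Slice 1: Δl = 2.3/cos(-8.5°) = 2.326 m; N'_1 = 59·cos(-8.5°) − 6·2.326 = 44.4; c'Δl = 21.86; W sinα = -8.7
Slice 2: Δl = 3.0/cos1.1° = 3.001 m; N'_2 = 236·cos1.1° − 12·3.001 = 199.9; c'Δl = 28.21; W sinα = 4.5
Slice 3: Δl = 2.4/cos10.9° = 2.444 m; N'_3 = 192·cos10.9° − 42·2.444 = 85.9; c'Δl = 22.97; W sinα = 36.3
Slice 4: Δl = 3.0/cos21.1° = 3.216 m; N'_4 = 198·cos21.1° − 32·3.216 = 81.8; c'Δl = 30.23; W sinα = 71.3
Slice 5: Δl = 2.3/cos31.9° = 2.709 m; N'_5 = 97·cos31.9° − 16·2.709 = 39.0; c'Δl = 25.47; W sinα = 51.3
Slice 6: Δl = 1.8/cos41.1° = 2.389 m; N'_6 = 27·cos41.1° − 5·2.389 = 8.4; c'Δl = 22.45; W sinα = 17.7
Σc'Δl = 151.2 kN/m; ΣN' = 459.5 kN/m; ΣW sinα = 172.4 kN/m
Resisting = 151.2 + 459.5·tan34.4° = 151.2 + 314.6 = 465.8 kN/m
FS = 465.8 / 172.4 = 2.702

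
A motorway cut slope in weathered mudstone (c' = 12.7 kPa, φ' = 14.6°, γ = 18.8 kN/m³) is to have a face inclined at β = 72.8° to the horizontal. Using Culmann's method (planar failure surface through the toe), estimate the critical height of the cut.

Culmann's analysis gives the critical failure plane at α_cr = (β + φ')/2 = (72.8 + 14.6)/2 = 43.7°, and the critical height
H_c = (4c'/γ) · sinβ cosφ' / [1 − cos(β − φ')]
    = (4·12.7/18.8) · sin72.8°·cos14.6° / [1 − cos(58.2°)]
    = 2.702 · 0.9553·0.9677 / [1 − 0.5270]
    = 2.702 · 0.9244 / 0.4730
    = 5.28 m

H_c = 5.28 m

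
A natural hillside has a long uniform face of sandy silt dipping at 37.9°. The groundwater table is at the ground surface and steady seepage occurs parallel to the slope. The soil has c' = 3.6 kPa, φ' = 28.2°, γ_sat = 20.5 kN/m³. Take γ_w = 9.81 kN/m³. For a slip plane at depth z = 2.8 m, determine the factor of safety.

FS = 0.49

With seepage parallel to the slope and the water table at the surface, the effective normal stress on the slip plane uses the buoyant unit weight γ' = γ_sat − γ_w while the driving shear stress uses γ_sat:
FS = [c' + γ' z cos²β tanφ'] / [γ_sat z sinβ cosβ]
γ' = 20.5 − 9.81 = 10.69 kN/m³
Numerator = 3.6 + 10.69·2.8·cos²37.9°·tan28.2° = 3.6 + 10.69·2.8·0.6227·0.5362 = 13.593 kPa
Denominator = 20.5·2.8·sin37.9°·cos37.9° = 20.5·2.8·0.6143·0.7891 = 27.823 kPa
FS = 13.593 / 27.823 = 0.489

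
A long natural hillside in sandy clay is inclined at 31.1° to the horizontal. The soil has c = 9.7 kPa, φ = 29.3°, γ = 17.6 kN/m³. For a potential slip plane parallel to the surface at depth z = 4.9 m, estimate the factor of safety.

FS = 1.18

For an infinite slope with a slip plane parallel to the surface (no pore pressure): FS = [c + γz cos²β tanφ] / [γz sinβ cosβ].
γz = 17.6·4.9 = 86.24 kN/m²
Numerator = 9.7 + 86.24·cos²31.1°·tan29.3° = 9.7 + 86.24·0.7332·0.5612 = 45.183 kPa
Denominator = 86.24·sin31.1°·cos31.1° = 86.24·0.5165·0.8563 = 38.143 kPa
FS = 45.183 / 38.143 = 1.185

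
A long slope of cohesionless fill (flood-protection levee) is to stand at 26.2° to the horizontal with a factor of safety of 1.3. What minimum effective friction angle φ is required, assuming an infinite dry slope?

φ = 32.6°

FS = tanφ/tanβ ⇒ tanφ = FS · tanβ = 1.3 · tan26.2° = 0.6397
φ = arctan(0.6397) = 32.61°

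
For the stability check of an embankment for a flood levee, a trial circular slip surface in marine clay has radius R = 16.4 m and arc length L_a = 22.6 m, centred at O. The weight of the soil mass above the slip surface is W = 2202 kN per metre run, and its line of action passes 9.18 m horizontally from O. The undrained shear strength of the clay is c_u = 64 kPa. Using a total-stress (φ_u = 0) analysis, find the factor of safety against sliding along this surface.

FS = 1.17

Taking moments about the centre O, the resisting moment is provided by the undrained shear strength acting along the arc:
M_R = c_u·L_a·R = 64·22.60·16.4 = 23721.0 kN·m/m
M_D = W·d = 2202·9.18 = 20214.4 kN·m/m
FS = M_R / M_D = 23721.0 / 20214.4 = 1.173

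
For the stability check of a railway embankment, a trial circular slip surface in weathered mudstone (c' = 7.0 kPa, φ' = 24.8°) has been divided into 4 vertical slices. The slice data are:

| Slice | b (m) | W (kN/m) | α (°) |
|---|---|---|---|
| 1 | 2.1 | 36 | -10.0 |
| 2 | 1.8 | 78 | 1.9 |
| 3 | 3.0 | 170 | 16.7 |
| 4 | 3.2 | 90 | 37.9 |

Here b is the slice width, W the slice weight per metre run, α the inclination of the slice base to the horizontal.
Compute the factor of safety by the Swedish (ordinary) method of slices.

Ordinary method of slices: FS = Σ[c'·Δl_i + (W_i cosα_i)·tanφ'] / Σ W_i sinα_i, with Δl_i = b_i / cosα_i.
Slice 1: Δl = 2.1/cos(-10.0°) = 2.132 m; N'_1 = 36·cos(-10.0°) = 35.5; c'Δl = 14.93; W sinα = -6.3
Slice 2: Δl = 1.8/cos1.9° = 1.801 m; N'_2 = 78·cos1.9° = 78.0; c'Δl = 12.61; W sinα = 2.6
Slice 3: Δl = 3.0/cos16.7° = 3.132 m; N'_3 = 170·cos16.7° = 162.8; c'Δl = 21.92; W sinα = 48.9
Slice 4: Δl = 3.2/cos37.9° = 4.055 m; N'_4 = 90·cos37.9° = 71.0; c'Δl = 28.39; W sinα = 55.3
Σc'Δl = 77.8 kN/m; ΣN' = 347.3 kN/m; ΣW sinα = 100.5 kN/m
Resisting = 77.8 + 347.3·tan24.8° = 77.8 + 160.5 = 238.3 kN/m
FS = 238.3 / 100.5 = 2.372

FS = 2.37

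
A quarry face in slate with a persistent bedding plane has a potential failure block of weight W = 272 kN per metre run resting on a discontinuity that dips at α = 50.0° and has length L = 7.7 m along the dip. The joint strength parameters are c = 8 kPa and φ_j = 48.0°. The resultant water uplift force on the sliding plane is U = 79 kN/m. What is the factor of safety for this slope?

Resolving the block weight along and normal to the plane and applying the Mohr–Coulomb strength on the joint:
N' = W cosα − U = 272·cos50.0° − 79 = 95.8 kN/m
Driving force T = W sinα = 272·sin50.0° = 208.4 kN/m
Resisting force R = c·L + N'·tanφ_j = 8·7.7 + 95.8·tan48.0° = 61.6 + 106.4 = 168.0 kN/m
FS = R / T = 168.0 / 208.4 = 0.806

FS = 0.81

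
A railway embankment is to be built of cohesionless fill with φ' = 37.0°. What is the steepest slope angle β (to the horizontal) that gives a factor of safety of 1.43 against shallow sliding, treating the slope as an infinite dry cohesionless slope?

For an infinite dry cohesionless slope FS = tanφ'/tanβ, so tanβ = tanφ' / FS.
tanβ = tan37.0° / 1.43 = 0.7536 / 1.43 = 0.5270
β = arctan(0.5270) = 27.79°

β = 27.8°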